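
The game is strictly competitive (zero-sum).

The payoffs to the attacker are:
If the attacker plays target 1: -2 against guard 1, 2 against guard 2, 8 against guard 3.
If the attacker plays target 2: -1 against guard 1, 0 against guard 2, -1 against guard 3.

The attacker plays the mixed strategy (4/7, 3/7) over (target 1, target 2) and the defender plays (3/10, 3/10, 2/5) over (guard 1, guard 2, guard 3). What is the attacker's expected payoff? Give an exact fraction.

107/70

Against (3/10, 3/10, 2/5), each row's expected payoff is target 1: 16/5; target 2: -7/10.
Taking the (4/7, 3/7)-weighted average: (4/7)·(16/5) + (3/7)·(-7/10) = 107/70.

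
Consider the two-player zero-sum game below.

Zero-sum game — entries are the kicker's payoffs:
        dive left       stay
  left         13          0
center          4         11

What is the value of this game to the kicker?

Row minima are 0 and 4, so the kicker's maximin is 4; column maxima are 13 and 11, so the goalkeeper's minimax is 11. These differ, so the equilibrium is in mixed strategies.
Let the kicker play left with probability p. The goalkeeper is indifferent when 13p + 4(1−p) = 11(1−p), giving p = 7/20.
Let the goalkeeper play dive left with probability q. The kicker is indifferent when 13q = 4q + 11(1−q), giving q = 11/20.
The value is 13·(11/20) + (0)·(9/20) = 143/20.

143/20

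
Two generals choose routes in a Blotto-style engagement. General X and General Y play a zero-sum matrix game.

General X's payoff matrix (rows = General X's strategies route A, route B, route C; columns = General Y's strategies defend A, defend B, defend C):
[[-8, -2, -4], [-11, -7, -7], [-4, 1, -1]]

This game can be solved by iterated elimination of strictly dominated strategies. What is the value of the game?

Row route B is strictly dominated by row route A (-8>-11, -2>-7, -4>-7); eliminate route B.
Row route A is strictly dominated by row route C (-4>-8, 1>-2, -1>-4); eliminate route A.
Column defend C is strictly dominated by defend A for General Y (-4<-1); eliminate defend C.
Column defend B is strictly dominated by defend A for General Y (-4<1); eliminate defend B.
Only (route C, defend A) remains, with payoff -4.

-4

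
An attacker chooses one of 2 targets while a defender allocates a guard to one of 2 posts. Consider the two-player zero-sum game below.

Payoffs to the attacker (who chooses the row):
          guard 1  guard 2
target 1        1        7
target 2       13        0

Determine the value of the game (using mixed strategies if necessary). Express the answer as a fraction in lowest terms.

91/19

Row minima are 1 and 0, so the attacker's maximin is 1; column maxima are 13 and 7, so the defender's minimax is 7. These differ, so the equilibrium is in mixed strategies.
Let the attacker play target 1 with probability p. The defender is indifferent when p + 13(1−p) = 7p, giving p = 13/19.
Let the defender play guard 1 with probability q. The attacker is indifferent when q + 7(1−q) = 13q, giving q = 7/19.
The value is 1·(7/19) + (7)·(12/19) = 91/19.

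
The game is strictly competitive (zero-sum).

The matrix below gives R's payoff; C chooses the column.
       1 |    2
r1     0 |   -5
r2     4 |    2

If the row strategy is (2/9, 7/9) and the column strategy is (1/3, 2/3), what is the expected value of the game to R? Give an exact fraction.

4/3

Against (1/3, 2/3), each row's expected payoff is r1: -10/3; r2: 8/3.
Taking the (2/9, 7/9)-weighted average: (2/9)·(-10/3) + (7/9)·(8/3) = 4/3.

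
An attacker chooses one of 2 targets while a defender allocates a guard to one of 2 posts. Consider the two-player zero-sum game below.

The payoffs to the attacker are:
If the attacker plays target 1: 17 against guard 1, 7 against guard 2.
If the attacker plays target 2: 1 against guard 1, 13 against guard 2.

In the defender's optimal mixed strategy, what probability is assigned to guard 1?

3/11

Row minima are 7 and 1, so the attacker's maximin is 7; column maxima are 17 and 13, so the defender's minimax is 13. These differ, so the equilibrium is in mixed strategies.
Let the defender play guard 1 with probability q. The attacker is indifferent when 17q + 7(1−q) = q + 13(1−q), giving q = 3/11.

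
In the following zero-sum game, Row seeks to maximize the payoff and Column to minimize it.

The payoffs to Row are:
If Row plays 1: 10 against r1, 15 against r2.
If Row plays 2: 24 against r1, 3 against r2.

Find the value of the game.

Row minima are 10 and 3, so Row's maximin is 10; column maxima are 24 and 15, so Column's minimax is 15. These differ, so the equilibrium is in mixed strategies.
Let Row play 1 with probability p. Column is indifferent when 10p + 24(1−p) = 15p + 3(1−p), giving p = 21/26.
Let Column play r1 with probability q. Row is indifferent when 10q + 15(1−q) = 24q + 3(1−q), giving q = 6/13.
The value is 10·(6/13) + (15)·(7/13) = 165/13.

165/13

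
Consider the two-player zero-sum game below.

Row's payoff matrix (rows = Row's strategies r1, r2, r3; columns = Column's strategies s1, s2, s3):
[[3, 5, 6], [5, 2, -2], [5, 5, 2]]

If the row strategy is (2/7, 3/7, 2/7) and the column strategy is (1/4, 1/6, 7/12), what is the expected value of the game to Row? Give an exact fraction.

215/84

Against (1/4, 1/6, 7/12), each row's expected payoff is r1: 61/12; r2: 5/12; r3: 13/4.
Taking the (2/7, 3/7, 2/7)-weighted average: (2/7)·(61/12) + (3/7)·(5/12) + (2/7)·(13/4) = 215/84.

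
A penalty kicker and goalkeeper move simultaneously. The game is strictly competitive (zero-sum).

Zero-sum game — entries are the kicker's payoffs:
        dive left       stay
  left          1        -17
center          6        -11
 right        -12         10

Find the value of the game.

-24/13

Row left is strictly dominated by row center, so the kicker never plays it.
The remaining 2×2 game on (center, right) × (dive left, stay) has no saddle point. Let the kicker play center with probability p; indifference gives 6p − 12(1−p) = −11p + 10(1−p), so p = 22/39.
Similarly the goalkeeper's optimal q on dive left is 7/13, and the value is 6·(7/13) + (-11)·(6/13) = -24/13.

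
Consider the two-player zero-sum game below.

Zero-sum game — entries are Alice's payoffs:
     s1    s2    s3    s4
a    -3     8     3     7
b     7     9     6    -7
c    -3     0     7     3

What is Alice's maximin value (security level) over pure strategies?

The worst-case payoff for each row is a: -3, b: -7, c: -3.
The best of these is -3.

-3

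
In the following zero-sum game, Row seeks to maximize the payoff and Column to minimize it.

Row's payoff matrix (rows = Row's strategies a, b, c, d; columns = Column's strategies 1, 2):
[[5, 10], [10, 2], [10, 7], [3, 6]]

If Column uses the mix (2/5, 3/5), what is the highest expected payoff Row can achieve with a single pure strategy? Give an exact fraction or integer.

a: (5)·(2/5) + (10)·(3/5) = 8.
b: (10)·(2/5) + (2)·(3/5) = 26/5.
c: (10)·(2/5) + (7)·(3/5) = 41/5.
d: (3)·(2/5) + (6)·(3/5) = 24/5.
The best pure response is c with expected payoff 41/5.

41/5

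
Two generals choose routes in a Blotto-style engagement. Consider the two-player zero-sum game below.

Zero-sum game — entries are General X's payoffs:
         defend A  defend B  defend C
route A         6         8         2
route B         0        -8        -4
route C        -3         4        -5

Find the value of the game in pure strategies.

Row minima: 2, -8, -5 → General X's maximin is 2.
Column maxima: 6, 8, 2 → General Y's minimax is 2.
They coincide at (route A, defend C), so the value is 2.

2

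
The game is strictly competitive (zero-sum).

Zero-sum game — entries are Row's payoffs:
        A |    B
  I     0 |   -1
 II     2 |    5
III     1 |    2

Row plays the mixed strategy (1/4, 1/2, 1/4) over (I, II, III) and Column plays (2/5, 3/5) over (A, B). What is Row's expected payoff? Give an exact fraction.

43/20

Against (2/5, 3/5), each row's expected payoff is I: -3/5; II: 19/5; III: 8/5.
Taking the (1/4, 1/2, 1/4)-weighted average: (1/4)·(-3/5) + (1/2)·(19/5) + (1/4)·(8/5) = 43/20.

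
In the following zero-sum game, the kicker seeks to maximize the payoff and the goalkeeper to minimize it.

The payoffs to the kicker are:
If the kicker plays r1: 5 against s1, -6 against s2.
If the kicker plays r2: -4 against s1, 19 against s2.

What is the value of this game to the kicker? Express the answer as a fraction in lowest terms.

71/34

Row minima are -6 and -4, so the kicker's maximin is -4; column maxima are 5 and 19, so the goalkeeper's minimax is 5. These differ, so the equilibrium is in mixed strategies.
Let the kicker play r1 with probability p. The goalkeeper is indifferent when 5p − 4(1−p) = −6p + 19(1−p), giving p = 23/34.
Let the goalkeeper play s1 with probability q. The kicker is indifferent when 5q − 6(1−q) = −4q + 19(1−q), giving q = 25/34.
The value is 5·(25/34) + (-6)·(9/34) = 71/34.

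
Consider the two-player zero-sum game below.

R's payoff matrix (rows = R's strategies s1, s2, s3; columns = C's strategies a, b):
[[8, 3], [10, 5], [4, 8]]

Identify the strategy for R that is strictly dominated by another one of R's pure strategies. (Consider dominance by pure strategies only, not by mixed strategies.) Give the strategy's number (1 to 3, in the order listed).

Compare s1 with s2: 10 > 8, 5 > 3.
So s2 strictly dominates s1 for R; s1 is strictly dominated.

1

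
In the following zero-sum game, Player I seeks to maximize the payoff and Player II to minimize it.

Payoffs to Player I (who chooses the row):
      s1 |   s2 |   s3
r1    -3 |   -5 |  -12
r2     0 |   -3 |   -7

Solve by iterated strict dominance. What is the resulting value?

Row r1 is strictly dominated by row r2 (0>-3, -3>-5, -7>-12); eliminate r1.
Column s1 is strictly dominated by s2 for Player II (-3<0); eliminate s1.
Column s2 is strictly dominated by s3 for Player II (-7<-3); eliminate s2.
Only (r2, s3) remains, with payoff -7.

-7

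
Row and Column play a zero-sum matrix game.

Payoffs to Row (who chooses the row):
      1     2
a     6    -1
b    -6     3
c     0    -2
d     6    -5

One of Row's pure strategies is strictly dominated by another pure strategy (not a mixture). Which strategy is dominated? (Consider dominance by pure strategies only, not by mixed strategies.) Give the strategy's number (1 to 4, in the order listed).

Compare c with a: 6 > 0, -1 > -2.
So a strictly dominates c for Row; c is strictly dominated.

3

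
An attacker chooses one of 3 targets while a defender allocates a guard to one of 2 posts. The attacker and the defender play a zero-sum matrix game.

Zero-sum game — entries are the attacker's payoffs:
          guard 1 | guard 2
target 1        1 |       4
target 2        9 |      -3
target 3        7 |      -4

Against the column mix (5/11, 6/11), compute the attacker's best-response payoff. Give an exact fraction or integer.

target 1: (1)·(5/11) + (4)·(6/11) = 29/11.
target 2: (9)·(5/11) + (-3)·(6/11) = 27/11.
target 3: (7)·(5/11) + (-4)·(6/11) = 1.
The best pure response is target 1 with expected payoff 29/11.

29/11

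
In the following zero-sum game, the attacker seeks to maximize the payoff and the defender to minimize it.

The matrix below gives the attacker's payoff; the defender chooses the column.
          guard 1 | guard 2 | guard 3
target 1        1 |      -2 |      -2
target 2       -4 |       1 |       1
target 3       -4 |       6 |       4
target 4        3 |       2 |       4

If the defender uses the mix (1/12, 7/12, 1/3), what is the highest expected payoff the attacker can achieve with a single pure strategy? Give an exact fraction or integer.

9/2

target 1: (1)·(1/12) + (-2)·(7/12) + (-2)·(1/3) = -7/4.
target 2: (-4)·(1/12) + (1)·(7/12) + (1)·(1/3) = 7/12.
target 3: (-4)·(1/12) + (6)·(7/12) + (4)·(1/3) = 9/2.
target 4: (3)·(1/12) + (2)·(7/12) + (4)·(1/3) = 11/4.
The best pure response is target 3 with expected payoff 9/2.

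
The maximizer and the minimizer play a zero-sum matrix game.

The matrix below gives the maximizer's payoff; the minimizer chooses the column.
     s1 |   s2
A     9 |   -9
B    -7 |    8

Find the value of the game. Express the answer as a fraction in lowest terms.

Row minima are -9 and -7, so the maximizer's maximin is -7; column maxima are 9 and 8, so the minimizer's minimax is 8. These differ, so the equilibrium is in mixed strategies.
Let the maximizer play A with probability p. The minimizer is indifferent when 9p − 7(1−p) = −9p + 8(1−p), giving p = 5/11.
Let the minimizer play s1 with probability q. The maximizer is indifferent when 9q − 9(1−q) = −7q + 8(1−q), giving q = 17/33.
The value is 9·(17/33) + (-9)·(16/33) = 3/11.

3/11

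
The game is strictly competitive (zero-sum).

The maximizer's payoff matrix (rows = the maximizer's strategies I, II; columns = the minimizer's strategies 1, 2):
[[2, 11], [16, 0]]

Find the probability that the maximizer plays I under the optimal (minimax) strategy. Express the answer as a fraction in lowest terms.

16/25

Row minima are 2 and 0, so the maximizer's maximin is 2; column maxima are 16 and 11, so the minimizer's minimax is 11. These differ, so the equilibrium is in mixed strategies.
Let the maximizer play I with probability p. The minimizer is indifferent when 2p + 16(1−p) = 11p, giving p = 16/25.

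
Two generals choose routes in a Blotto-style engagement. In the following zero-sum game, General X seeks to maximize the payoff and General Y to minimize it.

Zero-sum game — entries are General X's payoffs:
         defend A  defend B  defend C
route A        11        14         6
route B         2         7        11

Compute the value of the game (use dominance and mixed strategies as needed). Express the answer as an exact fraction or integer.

109/14

Column defend B is strictly dominated by defend A for General Y (it gives General X more in every row).
The remaining 2×2 game on (route A, route B) × (defend A, defend C) has no saddle point. Let General X play route A with probability p; indifference gives 11p + 2(1−p) = 6p + 11(1−p), so p = 9/14.
Similarly General Y's optimal q on defend A is 5/14, and the value is 11·(5/14) + (6)·(9/14) = 109/14.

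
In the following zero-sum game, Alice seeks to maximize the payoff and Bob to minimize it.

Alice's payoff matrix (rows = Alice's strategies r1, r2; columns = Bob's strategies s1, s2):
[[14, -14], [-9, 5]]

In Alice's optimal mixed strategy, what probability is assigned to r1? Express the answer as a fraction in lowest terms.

Row minima are -14 and -9, so Alice's maximin is -9; column maxima are 14 and 5, so Bob's minimax is 5. These differ, so the equilibrium is in mixed strategies.
Let Alice play r1 with probability p. Bob is indifferent when 14p − 9(1−p) = −14p + 5(1−p), giving p = 1/3.

1/3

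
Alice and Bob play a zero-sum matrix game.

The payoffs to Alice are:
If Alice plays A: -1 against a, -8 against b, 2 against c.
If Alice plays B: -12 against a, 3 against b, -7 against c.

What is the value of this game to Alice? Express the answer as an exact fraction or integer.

Column c is strictly dominated by a for Bob (it gives Alice more in every row).
The remaining 2×2 game on (A, B) × (a, b) has no saddle point. Let Alice play A with probability p; indifference gives −p − 12(1−p) = −8p + 3(1−p), so p = 15/22.
Similarly Bob's optimal q on a is 1/2, and the value is -1·(1/2) + (-8)·(1/2) = -9/2.

-9/2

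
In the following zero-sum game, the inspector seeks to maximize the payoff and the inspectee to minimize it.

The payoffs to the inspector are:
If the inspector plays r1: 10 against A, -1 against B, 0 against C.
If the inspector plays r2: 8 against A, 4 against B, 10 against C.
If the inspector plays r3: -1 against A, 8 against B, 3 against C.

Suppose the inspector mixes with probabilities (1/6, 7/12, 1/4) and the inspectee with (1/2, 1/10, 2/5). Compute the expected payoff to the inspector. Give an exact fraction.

Against (1/2, 1/10, 2/5), each row's expected payoff is r1: 49/10; r2: 42/5; r3: 3/2.
Taking the (1/6, 7/12, 1/4)-weighted average: (1/6)·(49/10) + (7/12)·(42/5) + (1/4)·(3/2) = 731/120.

731/120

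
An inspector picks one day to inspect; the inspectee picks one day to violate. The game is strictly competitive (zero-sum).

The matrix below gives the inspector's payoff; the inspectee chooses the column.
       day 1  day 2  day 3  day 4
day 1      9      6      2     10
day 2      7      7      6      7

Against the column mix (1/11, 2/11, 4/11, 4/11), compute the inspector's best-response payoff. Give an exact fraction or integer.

73/11

day 1: (9)·(1/11) + (6)·(2/11) + (2)·(4/11) + (10)·(4/11) = 69/11.
day 2: (7)·(1/11) + (7)·(2/11) + (6)·(4/11) + (7)·(4/11) = 73/11.
The best pure response is day 2 with expected payoff 73/11.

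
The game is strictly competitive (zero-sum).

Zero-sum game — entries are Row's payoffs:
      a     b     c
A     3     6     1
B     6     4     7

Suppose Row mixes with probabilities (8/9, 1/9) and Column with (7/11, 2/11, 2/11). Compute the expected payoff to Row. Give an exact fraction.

Against (7/11, 2/11, 2/11), each row's expected payoff is A: 35/11; B: 64/11.
Taking the (8/9, 1/9)-weighted average: (8/9)·(35/11) + (1/9)·(64/11) = 344/99.

344/99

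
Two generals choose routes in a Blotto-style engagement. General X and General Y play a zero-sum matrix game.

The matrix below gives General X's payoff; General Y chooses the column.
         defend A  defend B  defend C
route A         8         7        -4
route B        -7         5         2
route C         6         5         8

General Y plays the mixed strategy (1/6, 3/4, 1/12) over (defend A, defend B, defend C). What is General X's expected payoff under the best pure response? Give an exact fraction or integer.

25/4

route A: (8)·(1/6) + (7)·(3/4) + (-4)·(1/12) = 25/4.
route B: (-7)·(1/6) + (5)·(3/4) + (2)·(1/12) = 11/4.
route C: (6)·(1/6) + (5)·(3/4) + (8)·(1/12) = 65/12.
The best pure response is route A with expected payoff 25/4.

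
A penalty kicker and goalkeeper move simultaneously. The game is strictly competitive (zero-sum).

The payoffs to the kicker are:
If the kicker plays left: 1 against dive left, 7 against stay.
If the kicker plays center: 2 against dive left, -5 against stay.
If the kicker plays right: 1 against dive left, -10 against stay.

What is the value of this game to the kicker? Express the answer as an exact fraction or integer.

Row right is strictly dominated by row center, so the kicker never plays it.
The remaining 2×2 game on (left, center) × (dive left, stay) has no saddle point. Let the kicker play left with probability p; indifference gives p + 2(1−p) = 7p − 5(1−p), so p = 7/13.
Similarly the goalkeeper's optimal q on dive left is 12/13, and the value is 1·(12/13) + (7)·(1/13) = 19/13.

19/13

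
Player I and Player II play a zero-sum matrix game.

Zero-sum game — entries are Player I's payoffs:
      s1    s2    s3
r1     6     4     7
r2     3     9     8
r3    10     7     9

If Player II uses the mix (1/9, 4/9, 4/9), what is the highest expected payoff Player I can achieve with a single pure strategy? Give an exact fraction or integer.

74/9

r1: (6)·(1/9) + (4)·(4/9) + (7)·(4/9) = 50/9.
r2: (3)·(1/9) + (9)·(4/9) + (8)·(4/9) = 71/9.
r3: (10)·(1/9) + (7)·(4/9) + (9)·(4/9) = 74/9.
The best pure response is r3 with expected payoff 74/9.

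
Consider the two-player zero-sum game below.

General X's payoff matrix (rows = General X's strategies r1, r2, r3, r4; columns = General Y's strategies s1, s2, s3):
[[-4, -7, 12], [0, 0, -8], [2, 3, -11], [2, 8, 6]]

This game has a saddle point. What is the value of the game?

Row minima: -7, -8, -11, 2 → General X's maximin is 2.
Column maxima: 2, 8, 12 → General Y's minimax is 2.
They coincide at (r4, s1), so the value is 2.

2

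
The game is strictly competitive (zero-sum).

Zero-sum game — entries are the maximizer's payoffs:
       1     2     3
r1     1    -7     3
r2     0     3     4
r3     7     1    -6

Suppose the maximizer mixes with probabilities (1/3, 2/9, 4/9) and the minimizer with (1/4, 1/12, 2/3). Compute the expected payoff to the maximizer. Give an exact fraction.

13/54

Against (1/4, 1/12, 2/3), each row's expected payoff is r1: 5/3; r2: 35/12; r3: -13/6.
Taking the (1/3, 2/9, 4/9)-weighted average: (1/3)·(5/3) + (2/9)·(35/12) + (4/9)·(-13/6) = 13/54.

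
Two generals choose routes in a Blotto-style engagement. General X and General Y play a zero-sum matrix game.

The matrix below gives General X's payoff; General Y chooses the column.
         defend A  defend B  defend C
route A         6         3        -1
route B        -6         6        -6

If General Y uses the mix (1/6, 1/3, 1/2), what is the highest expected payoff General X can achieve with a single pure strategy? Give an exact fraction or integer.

route A: (6)·(1/6) + (3)·(1/3) + (-1)·(1/2) = 3/2.
route B: (-6)·(1/6) + (6)·(1/3) + (-6)·(1/2) = -2.
The best pure response is route A with expected payoff 3/2.

3/2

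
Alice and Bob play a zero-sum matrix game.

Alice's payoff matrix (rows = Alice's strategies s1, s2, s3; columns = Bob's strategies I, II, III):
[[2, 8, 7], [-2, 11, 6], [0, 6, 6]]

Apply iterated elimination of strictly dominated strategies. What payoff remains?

Row s3 is strictly dominated by row s1 (2>0, 8>6, 7>6); eliminate s3.
Column II is strictly dominated by I for Bob (2<8, -2<11); eliminate II.
Column III is strictly dominated by I for Bob (2<7, -2<6); eliminate III.
Row s2 is strictly dominated by row s1 (2>-2); eliminate s2.
Only (s1, I) remains, with payoff 2.

2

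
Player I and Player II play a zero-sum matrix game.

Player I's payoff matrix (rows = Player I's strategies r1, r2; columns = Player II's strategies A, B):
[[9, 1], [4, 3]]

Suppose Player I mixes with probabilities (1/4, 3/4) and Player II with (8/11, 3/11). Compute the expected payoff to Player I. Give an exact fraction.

9/2

Against (8/11, 3/11), each row's expected payoff is r1: 75/11; r2: 41/11.
Taking the (1/4, 3/4)-weighted average: (1/4)·(75/11) + (3/4)·(41/11) = 9/2.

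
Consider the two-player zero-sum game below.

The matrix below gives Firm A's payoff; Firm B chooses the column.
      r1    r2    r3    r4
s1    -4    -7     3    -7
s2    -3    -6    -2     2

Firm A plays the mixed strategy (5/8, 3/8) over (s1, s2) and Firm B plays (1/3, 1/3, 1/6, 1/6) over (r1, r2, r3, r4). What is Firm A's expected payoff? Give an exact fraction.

Against (1/3, 1/3, 1/6, 1/6), each row's expected payoff is s1: -13/3; s2: -3.
Taking the (5/8, 3/8)-weighted average: (5/8)·(-13/3) + (3/8)·(-3) = -23/6.

-23/6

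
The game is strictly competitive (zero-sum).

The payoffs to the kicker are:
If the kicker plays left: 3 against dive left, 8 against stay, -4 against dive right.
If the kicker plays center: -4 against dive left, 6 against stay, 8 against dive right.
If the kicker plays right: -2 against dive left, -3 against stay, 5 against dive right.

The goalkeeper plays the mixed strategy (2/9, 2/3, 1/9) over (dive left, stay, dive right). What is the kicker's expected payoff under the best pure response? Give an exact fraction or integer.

50/9

left: (3)·(2/9) + (8)·(2/3) + (-4)·(1/9) = 50/9.
center: (-4)·(2/9) + (6)·(2/3) + (8)·(1/9) = 4.
right: (-2)·(2/9) + (-3)·(2/3) + (5)·(1/9) = -17/9.
The best pure response is left with expected payoff 50/9.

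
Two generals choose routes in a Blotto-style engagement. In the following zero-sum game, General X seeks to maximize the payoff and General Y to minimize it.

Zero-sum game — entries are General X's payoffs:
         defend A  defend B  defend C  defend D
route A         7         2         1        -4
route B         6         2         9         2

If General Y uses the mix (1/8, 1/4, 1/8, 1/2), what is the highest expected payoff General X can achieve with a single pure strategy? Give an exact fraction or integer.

route A: (7)·(1/8) + (2)·(1/4) + (1)·(1/8) + (-4)·(1/2) = -1/2.
route B: (6)·(1/8) + (2)·(1/4) + (9)·(1/8) + (2)·(1/2) = 27/8.
The best pure response is route B with expected payoff 27/8.

27/8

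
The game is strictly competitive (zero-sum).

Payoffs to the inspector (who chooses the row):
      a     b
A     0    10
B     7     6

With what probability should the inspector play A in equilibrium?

Row minima are 0 and 6, so the inspector's maximin is 6; column maxima are 7 and 10, so the inspectee's minimax is 7. These differ, so the equilibrium is in mixed strategies.
Let the inspector play A with probability p. The inspectee is indifferent when 7(1−p) = 10p + 6(1−p), giving p = 1/11.

1/11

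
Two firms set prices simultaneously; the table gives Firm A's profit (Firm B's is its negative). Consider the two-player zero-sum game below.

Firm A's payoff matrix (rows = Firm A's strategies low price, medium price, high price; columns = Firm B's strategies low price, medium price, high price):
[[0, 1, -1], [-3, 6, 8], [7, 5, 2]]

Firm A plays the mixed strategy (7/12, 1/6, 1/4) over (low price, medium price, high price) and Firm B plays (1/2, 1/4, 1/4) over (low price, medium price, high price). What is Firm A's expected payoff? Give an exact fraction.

79/48

Against (1/2, 1/4, 1/4), each row's expected payoff is low price: 0; medium price: 2; high price: 21/4.
Taking the (7/12, 1/6, 1/4)-weighted average: (7/12)·(0) + (1/6)·(2) + (1/4)·(21/4) = 79/48.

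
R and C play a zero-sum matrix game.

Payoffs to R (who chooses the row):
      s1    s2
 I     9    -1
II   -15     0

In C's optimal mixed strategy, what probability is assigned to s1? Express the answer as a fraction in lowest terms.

1/25

Row minima are -1 and -15, so R's maximin is -1; column maxima are 9 and 0, so C's minimax is 0. These differ, so the equilibrium is in mixed strategies.
Let C play s1 with probability q. R is indifferent when 9q − (1−q) = −15q, giving q = 1/25.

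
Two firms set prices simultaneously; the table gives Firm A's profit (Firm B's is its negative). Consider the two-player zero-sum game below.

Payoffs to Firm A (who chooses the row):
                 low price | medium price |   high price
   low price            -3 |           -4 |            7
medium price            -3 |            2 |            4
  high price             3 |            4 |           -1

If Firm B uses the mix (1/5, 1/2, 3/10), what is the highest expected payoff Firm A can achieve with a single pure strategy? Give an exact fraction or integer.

low price: (-3)·(1/5) + (-4)·(1/2) + (7)·(3/10) = -1/2.
medium price: (-3)·(1/5) + (2)·(1/2) + (4)·(3/10) = 8/5.
high price: (3)·(1/5) + (4)·(1/2) + (-1)·(3/10) = 23/10.
The best pure response is high price with expected payoff 23/10.

23/10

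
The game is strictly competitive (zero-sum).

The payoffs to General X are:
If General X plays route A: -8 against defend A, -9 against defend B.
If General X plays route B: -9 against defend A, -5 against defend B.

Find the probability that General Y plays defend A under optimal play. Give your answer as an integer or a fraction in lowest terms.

4/5

Row minima are -9 and -9, so General X's maximin is -9; column maxima are -8 and -5, so General Y's minimax is -8. These differ, so the equilibrium is in mixed strategies.
Let General Y play defend A with probability q. General X is indifferent when −8q − 9(1−q) = −9q − 5(1−q), giving q = 4/5.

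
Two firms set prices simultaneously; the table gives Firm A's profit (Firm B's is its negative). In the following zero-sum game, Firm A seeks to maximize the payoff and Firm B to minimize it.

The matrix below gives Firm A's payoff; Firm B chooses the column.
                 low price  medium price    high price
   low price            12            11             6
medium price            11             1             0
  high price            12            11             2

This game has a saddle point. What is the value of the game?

Row minima: 6, 0, 2 → Firm A's maximin is 6.
Column maxima: 12, 11, 6 → Firm B's minimax is 6.
They coincide at (low price, high price), so the value is 6.

6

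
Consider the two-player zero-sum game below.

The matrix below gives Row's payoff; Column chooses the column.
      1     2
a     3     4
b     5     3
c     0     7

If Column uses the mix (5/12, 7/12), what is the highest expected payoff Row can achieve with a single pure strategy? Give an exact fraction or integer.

49/12

a: (3)·(5/12) + (4)·(7/12) = 43/12.
b: (5)·(5/12) + (3)·(7/12) = 23/6.
c: (0)·(5/12) + (7)·(7/12) = 49/12.
The best pure response is c with expected payoff 49/12.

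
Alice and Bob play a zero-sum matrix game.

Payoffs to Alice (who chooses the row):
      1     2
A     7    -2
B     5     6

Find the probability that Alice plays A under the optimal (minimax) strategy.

Row minima are -2 and 5, so Alice's maximin is 5; column maxima are 7 and 6, so Bob's minimax is 6. These differ, so the equilibrium is in mixed strategies.
Let Alice play A with probability p. Bob is indifferent when 7p + 5(1−p) = −2p + 6(1−p), giving p = 1/10.

1/10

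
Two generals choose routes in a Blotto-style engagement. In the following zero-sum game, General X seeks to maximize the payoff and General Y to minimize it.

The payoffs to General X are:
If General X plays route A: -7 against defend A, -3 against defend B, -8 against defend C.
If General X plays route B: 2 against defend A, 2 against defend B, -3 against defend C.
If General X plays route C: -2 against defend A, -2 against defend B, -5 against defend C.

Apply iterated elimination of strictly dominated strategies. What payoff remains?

-3

Row route A is strictly dominated by row route B (2>-7, 2>-3, -3>-8); eliminate route A.
Row route C is strictly dominated by row route B (2>-2, 2>-2, -3>-5); eliminate route C.
Column defend B is strictly dominated by defend C for General Y (-3<2); eliminate defend B.
Column defend A is strictly dominated by defend C for General Y (-3<2); eliminate defend A.
Only (route B, defend C) remains, with payoff -3.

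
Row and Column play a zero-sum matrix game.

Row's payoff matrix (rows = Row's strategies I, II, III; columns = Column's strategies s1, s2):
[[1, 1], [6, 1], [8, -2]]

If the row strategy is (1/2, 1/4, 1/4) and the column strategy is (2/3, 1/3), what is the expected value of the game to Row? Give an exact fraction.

11/4

Against (2/3, 1/3), each row's expected payoff is I: 1; II: 13/3; III: 14/3.
Taking the (1/2, 1/4, 1/4)-weighted average: (1/2)·(1) + (1/4)·(13/3) + (1/4)·(14/3) = 11/4.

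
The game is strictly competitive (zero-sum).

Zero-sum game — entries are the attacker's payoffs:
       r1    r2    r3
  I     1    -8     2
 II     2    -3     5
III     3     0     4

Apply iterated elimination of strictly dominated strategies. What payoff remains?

0

Row I is strictly dominated by row II (2>1, -3>-8, 5>2); eliminate I.
Column r1 is strictly dominated by r2 for the defender (-3<2, 0<3); eliminate r1.
Column r3 is strictly dominated by r2 for the defender (-3<5, 0<4); eliminate r3.
Row II is strictly dominated by row III (0>-3); eliminate II.
Only (III, r2) remains, with payoff 0.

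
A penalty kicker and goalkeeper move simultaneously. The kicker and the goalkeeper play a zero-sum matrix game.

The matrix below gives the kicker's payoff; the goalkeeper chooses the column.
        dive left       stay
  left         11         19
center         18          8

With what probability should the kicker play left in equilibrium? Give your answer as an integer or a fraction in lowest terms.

5/9

Row minima are 11 and 8, so the kicker's maximin is 11; column maxima are 18 and 19, so the goalkeeper's minimax is 18. These differ, so the equilibrium is in mixed strategies.
Let the kicker play left with probability p. The goalkeeper is indifferent when 11p + 18(1−p) = 19p + 8(1−p), giving p = 5/9.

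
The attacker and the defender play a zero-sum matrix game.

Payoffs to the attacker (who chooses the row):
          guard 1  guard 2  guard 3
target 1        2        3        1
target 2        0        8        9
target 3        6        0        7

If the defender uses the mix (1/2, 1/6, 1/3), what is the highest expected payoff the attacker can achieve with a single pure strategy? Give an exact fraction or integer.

16/3

target 1: (2)·(1/2) + (3)·(1/6) + (1)·(1/3) = 11/6.
target 2: (0)·(1/2) + (8)·(1/6) + (9)·(1/3) = 13/3.
target 3: (6)·(1/2) + (0)·(1/6) + (7)·(1/3) = 16/3.
The best pure response is target 3 with expected payoff 16/3.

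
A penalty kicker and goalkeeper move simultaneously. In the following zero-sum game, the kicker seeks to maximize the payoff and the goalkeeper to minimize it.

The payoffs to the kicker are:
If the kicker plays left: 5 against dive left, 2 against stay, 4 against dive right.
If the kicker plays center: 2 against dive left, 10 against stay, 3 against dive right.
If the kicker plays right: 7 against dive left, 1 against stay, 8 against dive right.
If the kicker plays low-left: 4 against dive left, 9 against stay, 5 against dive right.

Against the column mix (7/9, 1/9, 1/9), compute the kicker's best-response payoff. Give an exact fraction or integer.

58/9

left: (5)·(7/9) + (2)·(1/9) + (4)·(1/9) = 41/9.
center: (2)·(7/9) + (10)·(1/9) + (3)·(1/9) = 3.
right: (7)·(7/9) + (1)·(1/9) + (8)·(1/9) = 58/9.
low-left: (4)·(7/9) + (9)·(1/9) + (5)·(1/9) = 14/3.
The best pure response is right with expected payoff 58/9.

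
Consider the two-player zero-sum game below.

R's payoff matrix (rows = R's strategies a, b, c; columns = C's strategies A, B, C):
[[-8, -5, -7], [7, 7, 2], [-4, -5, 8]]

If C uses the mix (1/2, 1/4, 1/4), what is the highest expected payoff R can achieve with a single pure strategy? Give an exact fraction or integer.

a: (-8)·(1/2) + (-5)·(1/4) + (-7)·(1/4) = -7.
b: (7)·(1/2) + (7)·(1/4) + (2)·(1/4) = 23/4.
c: (-4)·(1/2) + (-5)·(1/4) + (8)·(1/4) = -5/4.
The best pure response is b with expected payoff 23/4.

23/4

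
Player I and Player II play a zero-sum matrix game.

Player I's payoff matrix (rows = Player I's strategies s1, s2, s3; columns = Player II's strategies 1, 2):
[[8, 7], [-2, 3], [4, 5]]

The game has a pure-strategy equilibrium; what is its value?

Row minima: 7, -2, 4 → Player I's maximin is 7.
Column maxima: 8, 7 → Player II's minimax is 7.
They coincide at (s1, 2), so the value is 7.

7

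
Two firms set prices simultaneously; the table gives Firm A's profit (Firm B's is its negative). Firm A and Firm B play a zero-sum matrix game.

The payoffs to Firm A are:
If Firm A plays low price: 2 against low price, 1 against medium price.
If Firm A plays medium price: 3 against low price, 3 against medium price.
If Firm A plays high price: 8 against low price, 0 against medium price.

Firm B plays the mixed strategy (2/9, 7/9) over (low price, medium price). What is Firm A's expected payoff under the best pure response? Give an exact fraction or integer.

low price: (2)·(2/9) + (1)·(7/9) = 11/9.
medium price: (3)·(2/9) + (3)·(7/9) = 3.
high price: (8)·(2/9) + (0)·(7/9) = 16/9.
The best pure response is medium price with expected payoff 3.

3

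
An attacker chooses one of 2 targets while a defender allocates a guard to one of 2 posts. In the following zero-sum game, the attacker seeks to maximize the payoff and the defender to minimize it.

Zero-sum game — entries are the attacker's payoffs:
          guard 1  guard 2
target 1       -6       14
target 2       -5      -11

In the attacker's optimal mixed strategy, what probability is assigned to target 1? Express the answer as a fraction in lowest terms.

Row minima are -6 and -11, so the attacker's maximin is -6; column maxima are -5 and 14, so the defender's minimax is -5. These differ, so the equilibrium is in mixed strategies.
Let the attacker play target 1 with probability p. The defender is indifferent when −6p − 5(1−p) = 14p − 11(1−p), giving p = 3/13.

3/13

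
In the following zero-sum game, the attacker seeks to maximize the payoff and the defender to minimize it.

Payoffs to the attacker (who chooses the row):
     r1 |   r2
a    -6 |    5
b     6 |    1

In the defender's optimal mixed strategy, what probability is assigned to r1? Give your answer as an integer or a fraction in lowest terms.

Row minima are -6 and 1, so the attacker's maximin is 1; column maxima are 6 and 5, so the defender's minimax is 5. These differ, so the equilibrium is in mixed strategies.
Let the defender play r1 with probability q. The attacker is indifferent when −6q + 5(1−q) = 6q + (1−q), giving q = 1/4.

1/4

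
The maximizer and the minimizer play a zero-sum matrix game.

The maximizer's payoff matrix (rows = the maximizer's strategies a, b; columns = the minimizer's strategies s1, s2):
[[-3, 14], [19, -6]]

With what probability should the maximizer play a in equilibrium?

Row minima are -3 and -6, so the maximizer's maximin is -3; column maxima are 19 and 14, so the minimizer's minimax is 14. These differ, so the equilibrium is in mixed strategies.
Let the maximizer play a with probability p. The minimizer is indifferent when −3p + 19(1−p) = 14p − 6(1−p), giving p = 25/42.

25/42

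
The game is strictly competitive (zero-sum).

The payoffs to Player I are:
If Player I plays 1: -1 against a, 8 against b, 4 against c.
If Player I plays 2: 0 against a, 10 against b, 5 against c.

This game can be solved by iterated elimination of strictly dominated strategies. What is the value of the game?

Row 1 is strictly dominated by row 2 (0>-1, 10>8, 5>4); eliminate 1.
Column c is strictly dominated by a for Player II (0<5); eliminate c.
Column b is strictly dominated by a for Player II (0<10); eliminate b.
Only (2, a) remains, with payoff 0.

0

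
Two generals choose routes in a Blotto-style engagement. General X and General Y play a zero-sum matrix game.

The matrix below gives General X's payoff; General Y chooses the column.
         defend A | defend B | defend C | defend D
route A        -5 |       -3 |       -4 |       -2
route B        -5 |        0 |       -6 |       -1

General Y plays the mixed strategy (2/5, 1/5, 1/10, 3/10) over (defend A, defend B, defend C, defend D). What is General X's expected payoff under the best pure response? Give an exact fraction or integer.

route A: (-5)·(2/5) + (-3)·(1/5) + (-4)·(1/10) + (-2)·(3/10) = -18/5.
route B: (-5)·(2/5) + (0)·(1/5) + (-6)·(1/10) + (-1)·(3/10) = -29/10.
The best pure response is route B with expected payoff -29/10.

-29/10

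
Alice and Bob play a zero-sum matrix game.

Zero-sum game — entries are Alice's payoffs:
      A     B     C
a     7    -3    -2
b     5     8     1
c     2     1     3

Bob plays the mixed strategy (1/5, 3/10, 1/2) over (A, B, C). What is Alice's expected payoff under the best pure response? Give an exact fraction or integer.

a: (7)·(1/5) + (-3)·(3/10) + (-2)·(1/2) = -1/2.
b: (5)·(1/5) + (8)·(3/10) + (1)·(1/2) = 39/10.
c: (2)·(1/5) + (1)·(3/10) + (3)·(1/2) = 11/5.
The best pure response is b with expected payoff 39/10.

39/10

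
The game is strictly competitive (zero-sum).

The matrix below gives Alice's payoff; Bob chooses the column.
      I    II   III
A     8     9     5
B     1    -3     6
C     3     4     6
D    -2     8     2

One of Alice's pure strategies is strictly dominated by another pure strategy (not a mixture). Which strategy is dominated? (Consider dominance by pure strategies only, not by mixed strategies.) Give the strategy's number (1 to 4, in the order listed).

Compare D with A: 8 > -2, 9 > 8, 5 > 2.
So A strictly dominates D for Alice; D is strictly dominated.

4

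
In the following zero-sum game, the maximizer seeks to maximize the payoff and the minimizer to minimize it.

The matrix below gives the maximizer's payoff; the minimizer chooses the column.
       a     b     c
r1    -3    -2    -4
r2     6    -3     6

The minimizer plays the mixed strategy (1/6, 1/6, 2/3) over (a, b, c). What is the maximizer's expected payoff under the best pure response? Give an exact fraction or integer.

r1: (-3)·(1/6) + (-2)·(1/6) + (-4)·(2/3) = -7/2.
r2: (6)·(1/6) + (-3)·(1/6) + (6)·(2/3) = 9/2.
The best pure response is r2 with expected payoff 9/2.

9/2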